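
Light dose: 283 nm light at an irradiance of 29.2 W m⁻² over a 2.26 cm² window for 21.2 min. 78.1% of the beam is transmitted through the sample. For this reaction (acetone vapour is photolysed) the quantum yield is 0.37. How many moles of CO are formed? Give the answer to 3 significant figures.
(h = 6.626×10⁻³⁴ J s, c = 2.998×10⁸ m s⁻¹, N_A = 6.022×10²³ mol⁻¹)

1.61×10⁻⁶ mol

Photon energy at 283 nm: hc/λ = (6.626×10⁻³⁴)(2.998×10⁸)/(283×10⁻⁹) = 7.019×10⁻¹⁹ J.
Energy delivered: (29.2 W m⁻²)(2.26×10⁻⁴ m²)(1272 s) = 8.394 J.
Photons incident: 8.394 / 7.019×10⁻¹⁹ = 1.196×10¹⁹, i.e. 1.196×10¹⁹/6.022×10²³ = 1.986×10⁻⁵ mol.
Fraction absorbed: 1 − 78.1/100 = 0.2190.
Photons absorbed: 0.2190 × 1.986×10⁻⁵ = 4.349×10⁻⁶ mol.
Product: Φ × n_abs = 0.37 × 4.349×10⁻⁶ = 1.609×10⁻⁶ mol.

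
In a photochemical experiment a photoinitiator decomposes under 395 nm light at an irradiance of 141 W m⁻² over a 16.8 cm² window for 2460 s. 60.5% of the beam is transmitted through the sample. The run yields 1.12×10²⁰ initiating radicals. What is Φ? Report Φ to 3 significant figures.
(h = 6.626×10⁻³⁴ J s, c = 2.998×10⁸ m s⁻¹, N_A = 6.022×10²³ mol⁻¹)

Φ = 0.245

Product: 1.12×10²⁰ / 6.022×10²³ = 1.860×10⁻⁴ mol.
Photon energy at 395 nm: hc/λ = (6.626×10⁻³⁴)(2.998×10⁸)/(395×10⁻⁹) = 5.029×10⁻¹⁹ J.
Energy delivered: (141 W m⁻²)(16.8×10⁻⁴ m²)(2460 s) = 582.7 J.
Photons incident: 582.7 / 5.029×10⁻¹⁹ = 1.159×10²¹, i.e. 1.159×10²¹/6.022×10²³ = 0.001925 mol.
Fraction absorbed: 1 − 60.5/100 = 0.3950.
Photons absorbed: 0.3950 × 0.001925 = 7.604×10⁻⁴ mol.
Φ = 1.860×10⁻⁴ mol / 7.604×10⁻⁴ mol photons = 0.245.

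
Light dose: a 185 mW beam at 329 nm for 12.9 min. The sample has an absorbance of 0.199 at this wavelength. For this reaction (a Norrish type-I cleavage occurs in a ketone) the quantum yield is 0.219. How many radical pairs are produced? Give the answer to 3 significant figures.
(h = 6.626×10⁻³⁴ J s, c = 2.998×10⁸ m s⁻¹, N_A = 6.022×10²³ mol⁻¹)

1.91×10¹⁹ radical pairs

Photon energy at 329 nm: hc/λ = (6.626×10⁻³⁴)(2.998×10⁸)/(329×10⁻⁹) = 6.038×10⁻¹⁹ J.
Energy delivered: (185 mW)(774 s) = 143.2 J.
Photons incident: 143.2 / 6.038×10⁻¹⁹ = 2.372×10²⁰, i.e. 2.372×10²⁰/6.022×10²³ = 3.939×10⁻⁴ mol.
Fraction absorbed: 1 − 10^(−0.199) = 0.3676.
Photons absorbed: 0.3676 × 3.939×10⁻⁴ = 1.448×10⁻⁴ mol.
Product: Φ × n_abs = 0.219 × 1.448×10⁻⁴ = 3.171×10⁻⁵ mol.
As a count: 3.171×10⁻⁵ × 6.022×10²³ = 1.91×10¹⁹.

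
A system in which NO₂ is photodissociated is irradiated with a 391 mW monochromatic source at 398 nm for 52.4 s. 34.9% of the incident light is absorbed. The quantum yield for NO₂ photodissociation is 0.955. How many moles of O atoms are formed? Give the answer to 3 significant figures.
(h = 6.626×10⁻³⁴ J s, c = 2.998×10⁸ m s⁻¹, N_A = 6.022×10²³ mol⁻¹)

2.27×10⁻⁵ mol

Photon energy at 398 nm: hc/λ = (6.626×10⁻³⁴)(2.998×10⁸)/(398×10⁻⁹) = 4.991×10⁻¹⁹ J.
Energy delivered: (391 mW)(52.4 s) = 20.49 J.
Photons incident: 20.49 / 4.991×10⁻¹⁹ = 4.105×10¹⁹, i.e. 4.105×10¹⁹/6.022×10²³ = 6.817×10⁻⁵ mol.
Photons absorbed: 0.349 × 6.817×10⁻⁵ = 2.379×10⁻⁵ mol.
Product: Φ × n_abs = 0.955 × 2.379×10⁻⁵ = 2.272×10⁻⁵ mol.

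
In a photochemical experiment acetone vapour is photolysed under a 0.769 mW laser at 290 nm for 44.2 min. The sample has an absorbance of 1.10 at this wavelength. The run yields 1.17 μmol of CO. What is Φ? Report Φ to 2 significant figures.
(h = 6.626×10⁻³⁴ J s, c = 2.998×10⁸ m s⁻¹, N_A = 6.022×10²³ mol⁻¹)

Φ = 0.26

Product: 1.17 μmol = 1.17×10⁻⁶ mol.
Photon energy at 290 nm: hc/λ = (6.626×10⁻³⁴)(2.998×10⁸)/(290×10⁻⁹) = 6.850×10⁻¹⁹ J.
Energy delivered: (0.769 mW)(2652 s) = 2.039 J.
Photons incident: 2.039 / 6.850×10⁻¹⁹ = 2.977×10¹⁸, i.e. 2.977×10¹⁸/6.022×10²³ = 4.944×10⁻⁶ mol.
Fraction absorbed: 1 − 10^(−1.10) = 0.9206.
Photons absorbed: 0.9206 × 4.944×10⁻⁶ = 4.551×10⁻⁶ mol.
Φ = 1.17×10⁻⁶ mol / 4.551×10⁻⁶ mol photons = 0.26.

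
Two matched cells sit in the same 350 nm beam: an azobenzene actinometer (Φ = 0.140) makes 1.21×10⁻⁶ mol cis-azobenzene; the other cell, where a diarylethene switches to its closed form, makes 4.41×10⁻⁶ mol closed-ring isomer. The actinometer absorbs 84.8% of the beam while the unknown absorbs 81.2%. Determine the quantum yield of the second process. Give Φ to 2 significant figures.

Φ = 0.53

Photons absorbed by the actinometer: 1.21×10⁻⁶ / 0.140 = 8.643×10⁻⁶ mol.
Incident flux: 8.643×10⁻⁶ / 0.848 = 1.019×10⁻⁵ einstein.
Absorbed by unknown: 0.812 × 1.019×10⁻⁵ = 8.274×10⁻⁶ mol.
Φ(unknown) = 4.41×10⁻⁶ / 8.274×10⁻⁶ = 0.53.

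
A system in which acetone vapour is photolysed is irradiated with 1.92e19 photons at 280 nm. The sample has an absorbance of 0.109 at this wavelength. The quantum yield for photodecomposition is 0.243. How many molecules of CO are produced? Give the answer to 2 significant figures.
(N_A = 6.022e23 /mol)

1.0e18 molecules

Moles of photons: 1.92e19 / 6.022e23 = 3.188e-5 mol.
Fraction absorbed: 1 − 10^(−0.109) = 0.2220.
Photons absorbed: 0.2220 × 3.188e-5 = 7.077e-6 mol.
Product: Φ × n_abs = 0.243 × 7.077e-6 = 1.720e-6 mol.
As a count: 1.720e-6 × 6.022e23 = 1.0e18.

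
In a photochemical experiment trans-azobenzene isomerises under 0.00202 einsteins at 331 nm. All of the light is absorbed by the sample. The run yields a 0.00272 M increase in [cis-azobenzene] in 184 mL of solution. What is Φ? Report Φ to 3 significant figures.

Φ = 0.248

Product: (0.00272 M)(0.184 L) = 5.005×10⁻⁴ mol.
Φ = 5.005×10⁻⁴ mol / 0.00202 mol photons = 0.248.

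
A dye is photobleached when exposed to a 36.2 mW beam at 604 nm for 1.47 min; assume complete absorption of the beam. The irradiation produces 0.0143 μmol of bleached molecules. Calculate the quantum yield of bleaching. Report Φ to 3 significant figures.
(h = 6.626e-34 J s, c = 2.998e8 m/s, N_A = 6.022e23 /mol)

Φ = 8.87e-4

Product: 0.0143 μmol = 1.43e-8 mol.
Photon energy at 604 nm: hc/λ = (6.626e-34)(2.998e8)/(604e-9) = 3.289e-19 J.
Energy delivered: (36.2 mW)(88.2 s) = 3.193 J.
Photons incident: 3.193 / 3.289e-19 = 9.708e18, i.e. 9.708e18/6.022e23 = 1.612e-5 mol.
Φ = 1.43e-8 mol / 1.612e-5 mol photons = 8.87e-4.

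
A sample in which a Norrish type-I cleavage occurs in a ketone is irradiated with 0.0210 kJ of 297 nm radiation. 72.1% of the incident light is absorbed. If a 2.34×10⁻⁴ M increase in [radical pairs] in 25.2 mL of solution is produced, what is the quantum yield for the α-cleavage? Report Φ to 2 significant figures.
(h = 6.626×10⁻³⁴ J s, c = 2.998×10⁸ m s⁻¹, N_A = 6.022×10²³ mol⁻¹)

Φ = 0.16

Product: (2.34×10⁻⁴ M)(0.0252 L) = 5.897×10⁻⁶ mol.
Photon energy at 297 nm: hc/λ = (6.626×10⁻³⁴)(2.998×10⁸)/(297×10⁻⁹) = 6.688×10⁻¹⁹ J.
Incident energy: 0.0210 kJ = 21.0 J.
Photons incident: 21.0 / 6.688×10⁻¹⁹ = 3.140×10¹⁹, i.e. 3.140×10¹⁹/6.022×10²³ = 5.214×10⁻⁵ mol.
Photons absorbed: 0.721 × 5.214×10⁻⁵ = 3.759×10⁻⁵ mol.
Φ = 5.897×10⁻⁶ mol / 3.759×10⁻⁵ mol photons = 0.16.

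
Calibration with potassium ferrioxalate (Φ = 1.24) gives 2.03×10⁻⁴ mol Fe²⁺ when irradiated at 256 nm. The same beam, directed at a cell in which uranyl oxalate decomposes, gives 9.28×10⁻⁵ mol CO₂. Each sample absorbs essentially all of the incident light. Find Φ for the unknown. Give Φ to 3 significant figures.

Φ = 0.567

Photons absorbed by the actinometer: 2.03×10⁻⁴ / 1.24 = 1.637×10⁻⁴ mol.
Φ(unknown) = 9.28×10⁻⁵ / 1.637×10⁻⁴ = 0.567.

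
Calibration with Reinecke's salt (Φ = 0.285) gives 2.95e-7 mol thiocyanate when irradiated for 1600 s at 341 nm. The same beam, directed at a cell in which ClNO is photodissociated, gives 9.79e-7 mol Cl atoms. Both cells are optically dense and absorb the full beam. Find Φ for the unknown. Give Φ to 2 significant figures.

Photons absorbed by the actinometer: 2.95e-7 / 0.285 = 1.035e-6 mol.
Φ(unknown) = 9.79e-7 / 1.035e-6 = 0.95.

Φ = 0.95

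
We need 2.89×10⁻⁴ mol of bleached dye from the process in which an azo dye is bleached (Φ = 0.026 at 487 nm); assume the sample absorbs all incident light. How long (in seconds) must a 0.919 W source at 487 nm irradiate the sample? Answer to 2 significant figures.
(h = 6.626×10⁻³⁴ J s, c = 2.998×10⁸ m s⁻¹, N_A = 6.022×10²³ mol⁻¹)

t ≈ 3000 s

Photons that must be absorbed: 2.89×10⁻⁴ / 0.026 = 0.01112 mol.
Photon energy: hc/λ = 4.079×10⁻¹⁹ J; per mole, 2.456×10⁵ J mol⁻¹.
Energy required: 0.01112 × 2.456×10⁵ = 2731 J.
Time: 2731 J / 0.919 W = 3000 s.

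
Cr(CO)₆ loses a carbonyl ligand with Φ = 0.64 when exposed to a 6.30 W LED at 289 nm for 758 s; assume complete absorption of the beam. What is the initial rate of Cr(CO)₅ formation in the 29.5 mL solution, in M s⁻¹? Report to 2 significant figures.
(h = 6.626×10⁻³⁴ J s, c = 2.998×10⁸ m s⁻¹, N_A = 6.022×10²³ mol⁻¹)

Photon energy at 289 nm: hc/λ = (6.626×10⁻³⁴)(2.998×10⁸)/(289×10⁻⁹) = 6.874×10⁻¹⁹ J.
Energy delivered: (6.30 W)(758 s) = 4775 J.
Photons incident: 4775 / 6.874×10⁻¹⁹ = 6.946×10²¹, i.e. 6.946×10²¹/6.022×10²³ = 0.01153 mol.
Product formed: 0.64 × 0.01153 = 0.007379 mol.
Rate: 0.007379 mol / (758 s × 0.0295 L) = 3.3×10⁻⁴ M s⁻¹.

3.3×10⁻⁴ M s⁻¹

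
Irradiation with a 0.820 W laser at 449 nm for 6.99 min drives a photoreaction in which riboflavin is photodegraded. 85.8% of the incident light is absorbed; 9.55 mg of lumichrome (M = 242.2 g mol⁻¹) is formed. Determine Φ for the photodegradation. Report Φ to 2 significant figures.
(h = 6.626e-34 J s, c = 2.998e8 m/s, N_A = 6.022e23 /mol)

Φ = 0.036

Product: 9.55 mg / 242.2 g mol⁻¹ = 3.943e-5 mol.
Photon energy at 449 nm: hc/λ = (6.626e-34)(2.998e8)/(449e-9) = 4.424e-19 J.
Energy delivered: (0.820 W)(419.4 s) = 343.9 J.
Photons incident: 343.9 / 4.424e-19 = 7.774e20, i.e. 7.774e20/6.022e23 = 0.001291 mol.
Photons absorbed: 0.858 × 0.001291 = 0.001108 mol.
Φ = 3.943e-5 mol / 0.001108 mol photons = 0.036.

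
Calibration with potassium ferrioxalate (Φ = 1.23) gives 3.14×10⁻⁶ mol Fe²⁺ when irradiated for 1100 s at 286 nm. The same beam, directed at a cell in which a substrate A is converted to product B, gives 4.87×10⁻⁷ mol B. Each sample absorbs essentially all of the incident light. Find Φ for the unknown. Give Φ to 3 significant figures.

Photons absorbed by the actinometer: 3.14×10⁻⁶ / 1.23 = 2.553×10⁻⁶ mol.
Φ(unknown) = 4.87×10⁻⁷ / 2.553×10⁻⁶ = 0.191.

Φ = 0.191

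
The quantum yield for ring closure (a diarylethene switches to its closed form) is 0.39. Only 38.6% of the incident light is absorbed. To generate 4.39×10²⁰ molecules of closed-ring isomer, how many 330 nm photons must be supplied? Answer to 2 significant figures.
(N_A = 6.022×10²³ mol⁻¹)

2.9×10²¹ photons

Product: 4.39×10²⁰ / 6.022×10²³ = 7.290×10⁻⁴ mol.
Photons that must be absorbed: 7.290×10⁻⁴ / 0.39 = 0.001869 mol.
Incident photons needed: 0.001869 / 0.386 = 0.004842 mol.
Photon count: 0.004842 × 6.022×10²³ = 2.9×10²¹.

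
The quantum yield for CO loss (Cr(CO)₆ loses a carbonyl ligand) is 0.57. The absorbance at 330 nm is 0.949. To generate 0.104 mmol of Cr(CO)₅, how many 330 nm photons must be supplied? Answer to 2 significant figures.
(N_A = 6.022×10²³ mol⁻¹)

1.2×10²⁰ photons

Product: 0.104 mmol = 1.04×10⁻⁴ mol.
Photons that must be absorbed: 1.04×10⁻⁴ / 0.57 = 1.825×10⁻⁴ mol.
Fraction absorbed: 1 − 10^(−0.949) = 0.8875.
Incident photons needed: 1.825×10⁻⁴ / 0.8875 = 2.056×10⁻⁴ mol.
Photon count: 2.056×10⁻⁴ × 6.022×10²³ = 1.2×10²⁰.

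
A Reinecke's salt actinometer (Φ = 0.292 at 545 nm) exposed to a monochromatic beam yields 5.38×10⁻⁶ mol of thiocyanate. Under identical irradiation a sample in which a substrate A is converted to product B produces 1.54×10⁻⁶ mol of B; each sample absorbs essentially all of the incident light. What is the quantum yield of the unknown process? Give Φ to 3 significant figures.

Φ = 0.0836

Photons absorbed by the actinometer: 5.38×10⁻⁶ / 0.292 = 1.842×10⁻⁵ mol.
Φ(unknown) = 1.54×10⁻⁶ / 1.842×10⁻⁵ = 0.0836.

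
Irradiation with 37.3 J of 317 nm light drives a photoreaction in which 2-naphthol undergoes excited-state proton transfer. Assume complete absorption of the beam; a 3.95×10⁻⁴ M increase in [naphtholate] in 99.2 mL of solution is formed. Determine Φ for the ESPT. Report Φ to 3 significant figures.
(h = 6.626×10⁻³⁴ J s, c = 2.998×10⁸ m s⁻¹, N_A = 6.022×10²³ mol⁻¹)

Φ = 0.396

Product: (3.95×10⁻⁴ M)(0.0992 L) = 3.918×10⁻⁵ mol.
Photon energy at 317 nm: hc/λ = (6.626×10⁻³⁴)(2.998×10⁸)/(317×10⁻⁹) = 6.266×10⁻¹⁹ J.
Photons incident: 37.3 / 6.266×10⁻¹⁹ = 5.953×10¹⁹, i.e. 5.953×10¹⁹/6.022×10²³ = 9.885×10⁻⁵ mol.
Φ = 3.918×10⁻⁵ mol / 9.885×10⁻⁵ mol photons = 0.396.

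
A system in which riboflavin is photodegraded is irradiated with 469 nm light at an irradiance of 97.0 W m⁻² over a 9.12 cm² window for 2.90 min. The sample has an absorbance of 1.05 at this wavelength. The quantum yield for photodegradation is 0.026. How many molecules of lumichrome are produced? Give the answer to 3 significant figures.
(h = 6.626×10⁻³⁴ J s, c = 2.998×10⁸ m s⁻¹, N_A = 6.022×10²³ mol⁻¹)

8.61×10¹⁷ molecules

Photon energy at 469 nm: hc/λ = (6.626×10⁻³⁴)(2.998×10⁸)/(469×10⁻⁹) = 4.236×10⁻¹⁹ J.
Energy delivered: (97.0 W m⁻²)(9.12×10⁻⁴ m²)(174 s) = 15.39 J.
Photons incident: 15.39 / 4.236×10⁻¹⁹ = 3.633×10¹⁹, i.e. 3.633×10¹⁹/6.022×10²³ = 6.033×10⁻⁵ mol.
Fraction absorbed: 1 − 10^(−1.05) = 0.9109.
Photons absorbed: 0.9109 × 6.033×10⁻⁵ = 5.495×10⁻⁵ mol.
Product: Φ × n_abs = 0.026 × 5.495×10⁻⁵ = 1.429×10⁻⁶ mol.
As a count: 1.429×10⁻⁶ × 6.022×10²³ = 8.61×10¹⁷.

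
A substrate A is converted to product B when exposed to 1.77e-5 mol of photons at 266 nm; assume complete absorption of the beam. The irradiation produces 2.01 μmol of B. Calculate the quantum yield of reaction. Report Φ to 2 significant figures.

Φ = 0.11

Product: 2.01 μmol = 2.01e-6 mol.
Φ = 2.01e-6 mol / 1.77e-5 mol photons = 0.11.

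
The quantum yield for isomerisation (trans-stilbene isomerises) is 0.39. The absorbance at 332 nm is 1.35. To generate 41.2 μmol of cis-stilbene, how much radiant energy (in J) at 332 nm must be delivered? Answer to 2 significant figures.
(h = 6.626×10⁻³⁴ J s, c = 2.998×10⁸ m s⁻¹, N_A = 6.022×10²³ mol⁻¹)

Product: 41.2 μmol = 4.12×10⁻⁵ mol.
Photons that must be absorbed: 4.12×10⁻⁵ / 0.39 = 1.056×10⁻⁴ mol.
Fraction absorbed: 1 − 10^(−1.35) = 0.9553.
Incident photons needed: 1.056×10⁻⁴ / 0.9553 = 1.105×10⁻⁴ mol.
Photon energy: hc/λ = 5.983×10⁻¹⁹ J; per mole, 3.603×10⁵ J mol⁻¹.
Energy required: 1.105×10⁻⁴ × 3.603×10⁵ = 40 J.

40 J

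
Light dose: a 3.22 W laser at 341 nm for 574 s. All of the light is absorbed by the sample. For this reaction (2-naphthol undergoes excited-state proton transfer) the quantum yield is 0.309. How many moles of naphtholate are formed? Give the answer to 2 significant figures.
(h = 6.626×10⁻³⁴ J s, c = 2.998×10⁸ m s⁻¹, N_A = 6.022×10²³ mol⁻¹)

Photon energy at 341 nm: hc/λ = (6.626×10⁻³⁴)(2.998×10⁸)/(341×10⁻⁹) = 5.825×10⁻¹⁹ J.
Energy delivered: (3.22 W)(574 s) = 1848 J.
Photons incident: 1848 / 5.825×10⁻¹⁹ = 3.173×10²¹, i.e. 3.173×10²¹/6.022×10²³ = 0.005269 mol.
Product: Φ × n_abs = 0.309 × 0.005269 = 0.001628 mol.

0.0016 mol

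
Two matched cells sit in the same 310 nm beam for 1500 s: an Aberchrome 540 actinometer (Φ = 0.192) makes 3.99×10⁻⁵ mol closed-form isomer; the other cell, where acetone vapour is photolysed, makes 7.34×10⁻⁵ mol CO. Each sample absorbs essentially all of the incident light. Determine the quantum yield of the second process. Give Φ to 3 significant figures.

Φ = 0.353

Photons absorbed by the actinometer: 3.99×10⁻⁵ / 0.192 = 2.078×10⁻⁴ mol.
Φ(unknown) = 7.34×10⁻⁵ / 2.078×10⁻⁴ = 0.353.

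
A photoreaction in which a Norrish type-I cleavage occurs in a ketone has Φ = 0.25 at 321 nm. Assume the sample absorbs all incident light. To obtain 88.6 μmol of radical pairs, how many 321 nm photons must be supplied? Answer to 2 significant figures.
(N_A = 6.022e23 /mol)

Product: 88.6 μmol = 8.86e-5 mol.
Photons that must be absorbed: 8.86e-5 / 0.25 = 3.544e-4 mol.
Photon count: 3.544e-4 × 6.022e23 = 2.1e20.

2.1e20 photons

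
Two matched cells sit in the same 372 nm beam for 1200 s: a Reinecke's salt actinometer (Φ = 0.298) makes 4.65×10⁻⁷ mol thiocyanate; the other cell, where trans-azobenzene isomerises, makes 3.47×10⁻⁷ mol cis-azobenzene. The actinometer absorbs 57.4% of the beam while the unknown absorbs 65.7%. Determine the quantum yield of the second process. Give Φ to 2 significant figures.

Photons absorbed by the actinometer: 4.65×10⁻⁷ / 0.298 = 1.560×10⁻⁶ mol.
Incident flux: 1.560×10⁻⁶ / 0.574 = 2.718×10⁻⁶ einstein.
Absorbed by unknown: 0.657 × 2.718×10⁻⁶ = 1.786×10⁻⁶ mol.
Φ(unknown) = 3.47×10⁻⁷ / 1.786×10⁻⁶ = 0.19.

Φ = 0.19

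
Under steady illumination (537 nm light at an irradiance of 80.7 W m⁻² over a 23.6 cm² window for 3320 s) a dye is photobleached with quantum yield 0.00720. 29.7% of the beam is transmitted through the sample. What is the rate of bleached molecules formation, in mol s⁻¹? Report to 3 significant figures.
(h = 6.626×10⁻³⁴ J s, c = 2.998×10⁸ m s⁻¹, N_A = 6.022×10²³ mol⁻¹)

Photon energy at 537 nm: hc/λ = (6.626×10⁻³⁴)(2.998×10⁸)/(537×10⁻⁹) = 3.699×10⁻¹⁹ J.
Energy delivered: (80.7 W m⁻²)(23.6×10⁻⁴ m²)(3320 s) = 632.3 J.
Photons incident: 632.3 / 3.699×10⁻¹⁹ = 1.709×10²¹, i.e. 1.709×10²¹/6.022×10²³ = 0.002838 mol.
Fraction absorbed: 1 − 29.7/100 = 0.7030.
Photons absorbed: 0.7030 × 0.002838 = 0.001995 mol.
Product formed: 0.00720 × 0.001995 = 1.436×10⁻⁵ mol.
Rate: 1.436×10⁻⁵ / 3320 s = 4.33×10⁻⁹ mol s⁻¹.

4.33×10⁻⁹ mol s⁻¹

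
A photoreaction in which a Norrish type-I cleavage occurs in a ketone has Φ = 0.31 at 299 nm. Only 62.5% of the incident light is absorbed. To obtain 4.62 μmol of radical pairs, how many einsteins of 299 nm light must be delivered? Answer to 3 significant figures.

2.38×10⁻⁵ einstein

Product: 4.62 μmol = 4.62×10⁻⁶ mol.
Photons that must be absorbed: 4.62×10⁻⁶ / 0.31 = 1.490×10⁻⁵ mol.
Incident photons needed: 1.490×10⁻⁵ / 0.625 = 2.384×10⁻⁵ mol.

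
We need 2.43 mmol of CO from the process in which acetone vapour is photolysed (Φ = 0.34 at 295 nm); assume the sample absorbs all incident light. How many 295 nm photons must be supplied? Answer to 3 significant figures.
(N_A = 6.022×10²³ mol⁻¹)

4.30×10²¹ photons

Product: 2.43 mmol = 0.00243 mol.
Photons that must be absorbed: 0.00243 / 0.34 = 0.007147 mol.
Photon count: 0.007147 × 6.022×10²³ = 4.30×10²¹.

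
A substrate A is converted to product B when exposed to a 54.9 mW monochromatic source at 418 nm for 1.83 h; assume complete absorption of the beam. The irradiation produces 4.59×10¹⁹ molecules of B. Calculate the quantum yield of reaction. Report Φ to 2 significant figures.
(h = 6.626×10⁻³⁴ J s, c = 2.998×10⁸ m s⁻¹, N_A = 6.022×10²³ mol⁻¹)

Product: 4.59×10¹⁹ / 6.022×10²³ = 7.622×10⁻⁵ mol.
Photon energy at 418 nm: hc/λ = (6.626×10⁻³⁴)(2.998×10⁸)/(418×10⁻⁹) = 4.752×10⁻¹⁹ J.
Energy delivered: (54.9 mW)(6588 s) = 361.7 J.
Photons incident: 361.7 / 4.752×10⁻¹⁹ = 7.612×10²⁰, i.e. 7.612×10²⁰/6.022×10²³ = 0.001264 mol.
Φ = 7.622×10⁻⁵ mol / 0.001264 mol photons = 0.060.

Φ = 0.060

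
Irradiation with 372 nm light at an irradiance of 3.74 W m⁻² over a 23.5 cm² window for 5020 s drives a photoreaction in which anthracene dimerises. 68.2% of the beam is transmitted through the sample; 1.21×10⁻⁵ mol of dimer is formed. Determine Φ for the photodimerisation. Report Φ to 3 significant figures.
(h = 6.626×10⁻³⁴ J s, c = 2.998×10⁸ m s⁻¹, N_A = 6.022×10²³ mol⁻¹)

Φ = 0.277

Photon energy at 372 nm: hc/λ = (6.626×10⁻³⁴)(2.998×10⁸)/(372×10⁻⁹) = 5.340×10⁻¹⁹ J.
Energy delivered: (3.74 W m⁻²)(23.5×10⁻⁴ m²)(5020 s) = 44.12 J.
Photons incident: 44.12 / 5.340×10⁻¹⁹ = 8.262×10¹⁹, i.e. 8.262×10¹⁹/6.022×10²³ = 1.372×10⁻⁴ mol.
Fraction absorbed: 1 − 68.2/100 = 0.3180.
Photons absorbed: 0.3180 × 1.372×10⁻⁴ = 4.363×10⁻⁵ mol.
Φ = 1.21×10⁻⁵ mol / 4.363×10⁻⁵ mol photons = 0.277.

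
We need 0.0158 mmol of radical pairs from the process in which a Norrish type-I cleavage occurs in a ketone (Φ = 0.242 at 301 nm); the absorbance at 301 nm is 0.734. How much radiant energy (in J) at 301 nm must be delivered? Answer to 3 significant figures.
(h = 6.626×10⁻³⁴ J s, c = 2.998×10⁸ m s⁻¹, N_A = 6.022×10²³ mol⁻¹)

Product: 0.0158 mmol = 1.58×10⁻⁵ mol.
Photons that must be absorbed: 1.58×10⁻⁵ / 0.242 = 6.529×10⁻⁵ mol.
Fraction absorbed: 1 − 10^(−0.734) = 0.8155.
Incident photons needed: 6.529×10⁻⁵ / 0.8155 = 8.006×10⁻⁵ mol.
Photon energy: hc/λ = 6.600×10⁻¹⁹ J; per mole, 3.975×10⁵ J mol⁻¹.
Energy required: 8.006×10⁻⁵ × 3.975×10⁵ = 31.8 J.

31.8 J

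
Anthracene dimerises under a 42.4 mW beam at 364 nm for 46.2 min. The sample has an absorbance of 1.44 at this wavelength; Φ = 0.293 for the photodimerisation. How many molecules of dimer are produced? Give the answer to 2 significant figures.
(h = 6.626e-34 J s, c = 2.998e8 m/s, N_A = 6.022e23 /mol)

Photon energy at 364 nm: hc/λ = (6.626e-34)(2.998e8)/(364e-9) = 5.457e-19 J.
Energy delivered: (42.4 mW)(2772 s) = 117.5 J.
Photons incident: 117.5 / 5.457e-19 = 2.153e20, i.e. 2.153e20/6.022e23 = 3.575e-4 mol.
Fraction absorbed: 1 − 10^(−1.44) = 0.9637.
Photons absorbed: 0.9637 × 3.575e-4 = 3.445e-4 mol.
Product: Φ × n_abs = 0.293 × 3.445e-4 = 1.009e-4 mol.
As a count: 1.009e-4 × 6.022e23 = 6.1e19.

6.1e19 molecules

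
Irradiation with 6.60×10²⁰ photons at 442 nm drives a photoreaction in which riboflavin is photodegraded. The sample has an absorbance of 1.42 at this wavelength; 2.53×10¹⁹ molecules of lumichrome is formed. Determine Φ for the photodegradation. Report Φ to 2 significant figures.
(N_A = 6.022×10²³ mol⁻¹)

Φ = 0.040

Product: 2.53×10¹⁹ / 6.022×10²³ = 4.201×10⁻⁵ mol.
Moles of photons: 6.60×10²⁰ / 6.022×10²³ = 0.001096 mol.
Fraction absorbed: 1 − 10^(−1.42) = 0.9620.
Photons absorbed: 0.9620 × 0.001096 = 0.001054 mol.
Φ = 4.201×10⁻⁵ mol / 0.001054 mol photons = 0.040.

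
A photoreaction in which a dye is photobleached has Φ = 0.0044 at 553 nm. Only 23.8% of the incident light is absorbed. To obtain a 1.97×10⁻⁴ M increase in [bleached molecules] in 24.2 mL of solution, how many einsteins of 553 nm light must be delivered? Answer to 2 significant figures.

0.0046 einstein

Product: (1.97×10⁻⁴ M)(0.0242 L) = 4.767×10⁻⁶ mol.
Photons that must be absorbed: 4.767×10⁻⁶ / 0.0044 = 0.001083 mol.
Incident photons needed: 0.001083 / 0.238 = 0.004550 mol.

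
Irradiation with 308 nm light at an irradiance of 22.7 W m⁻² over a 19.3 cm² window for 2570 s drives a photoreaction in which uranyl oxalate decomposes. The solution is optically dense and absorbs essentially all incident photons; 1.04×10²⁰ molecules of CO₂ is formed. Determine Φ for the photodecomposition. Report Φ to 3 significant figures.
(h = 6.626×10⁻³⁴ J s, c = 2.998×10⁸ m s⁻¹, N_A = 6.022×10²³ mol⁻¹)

Φ = 0.596

Product: 1.04×10²⁰ / 6.022×10²³ = 1.727×10⁻⁴ mol.
Photon energy at 308 nm: hc/λ = (6.626×10⁻³⁴)(2.998×10⁸)/(308×10⁻⁹) = 6.450×10⁻¹⁹ J.
Energy delivered: (22.7 W m⁻²)(19.3×10⁻⁴ m²)(2570 s) = 112.6 J.
Photons incident: 112.6 / 6.450×10⁻¹⁹ = 1.746×10²⁰, i.e. 1.746×10²⁰/6.022×10²³ = 2.899×10⁻⁴ mol.
Φ = 1.727×10⁻⁴ mol / 2.899×10⁻⁴ mol photons = 0.596.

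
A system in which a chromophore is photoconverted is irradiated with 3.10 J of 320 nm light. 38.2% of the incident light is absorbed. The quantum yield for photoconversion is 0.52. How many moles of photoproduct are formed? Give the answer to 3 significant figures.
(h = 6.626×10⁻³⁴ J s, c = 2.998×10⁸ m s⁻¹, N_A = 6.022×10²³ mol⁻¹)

1.65×10⁻⁶ mol

Photon energy at 320 nm: hc/λ = (6.626×10⁻³⁴)(2.998×10⁸)/(320×10⁻⁹) = 6.208×10⁻¹⁹ J.
Photons incident: 3.10 / 6.208×10⁻¹⁹ = 4.994×10¹⁸, i.e. 4.994×10¹⁸/6.022×10²³ = 8.293×10⁻⁶ mol.
Photons absorbed: 0.382 × 8.293×10⁻⁶ = 3.168×10⁻⁶ mol.
Product: Φ × n_abs = 0.52 × 3.168×10⁻⁶ = 1.647×10⁻⁶ mol.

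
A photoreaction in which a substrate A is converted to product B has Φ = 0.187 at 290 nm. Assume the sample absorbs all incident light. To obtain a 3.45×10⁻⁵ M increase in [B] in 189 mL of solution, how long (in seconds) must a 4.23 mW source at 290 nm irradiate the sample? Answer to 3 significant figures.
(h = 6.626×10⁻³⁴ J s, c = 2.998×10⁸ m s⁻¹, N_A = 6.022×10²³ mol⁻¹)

t ≈ 3400 s

Product: (3.45×10⁻⁵ M)(0.189 L) = 6.521×10⁻⁶ mol.
Photons that must be absorbed: 6.521×10⁻⁶ / 0.187 = 3.487×10⁻⁵ mol.
Photon energy: hc/λ = 6.850×10⁻¹⁹ J; per mole, 4.125×10⁵ J mol⁻¹.
Energy required: 3.487×10⁻⁵ × 4.125×10⁵ = 14.38 J.
Time: 14.38 J / 0.00423 W = 3400 s.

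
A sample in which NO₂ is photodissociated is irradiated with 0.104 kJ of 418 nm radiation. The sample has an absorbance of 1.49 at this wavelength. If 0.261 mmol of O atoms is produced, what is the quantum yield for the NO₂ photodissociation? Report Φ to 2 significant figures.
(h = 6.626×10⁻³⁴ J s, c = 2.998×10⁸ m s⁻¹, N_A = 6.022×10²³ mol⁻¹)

Product: 0.261 mmol = 2.61×10⁻⁴ mol.
Photon energy at 418 nm: hc/λ = (6.626×10⁻³⁴)(2.998×10⁸)/(418×10⁻⁹) = 4.752×10⁻¹⁹ J.
Incident energy: 0.104 kJ = 104 J.
Photons incident: 104 / 4.752×10⁻¹⁹ = 2.189×10²⁰, i.e. 2.189×10²⁰/6.022×10²³ = 3.635×10⁻⁴ mol.
Fraction absorbed: 1 − 10^(−1.49) = 0.9676.
Photons absorbed: 0.9676 × 3.635×10⁻⁴ = 3.517×10⁻⁴ mol.
Φ = 2.61×10⁻⁴ mol / 3.517×10⁻⁴ mol photons = 0.74.

Φ = 0.74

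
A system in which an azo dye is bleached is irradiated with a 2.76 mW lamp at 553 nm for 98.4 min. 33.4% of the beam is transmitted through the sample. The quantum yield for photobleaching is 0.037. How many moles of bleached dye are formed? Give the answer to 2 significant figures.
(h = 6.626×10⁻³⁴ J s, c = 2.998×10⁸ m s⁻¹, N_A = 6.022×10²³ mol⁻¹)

1.9×10⁻⁶ mol

Photon energy at 553 nm: hc/λ = (6.626×10⁻³⁴)(2.998×10⁸)/(553×10⁻⁹) = 3.592×10⁻¹⁹ J.
Energy delivered: (2.76 mW)(5904 s) = 16.30 J.
Photons incident: 16.30 / 3.592×10⁻¹⁹ = 4.538×10¹⁹, i.e. 4.538×10¹⁹/6.022×10²³ = 7.536×10⁻⁵ mol.
Fraction absorbed: 1 − 33.4/100 = 0.6660.
Photons absorbed: 0.6660 × 7.536×10⁻⁵ = 5.019×10⁻⁵ mol.
Product: Φ × n_abs = 0.037 × 5.019×10⁻⁵ = 1.857×10⁻⁶ mol.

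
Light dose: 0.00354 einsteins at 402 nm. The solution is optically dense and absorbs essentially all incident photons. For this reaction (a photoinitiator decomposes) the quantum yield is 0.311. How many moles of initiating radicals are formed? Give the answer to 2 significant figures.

0.0011 mol

Product: Φ × n_abs = 0.311 × 0.00354 = 0.001101 mol.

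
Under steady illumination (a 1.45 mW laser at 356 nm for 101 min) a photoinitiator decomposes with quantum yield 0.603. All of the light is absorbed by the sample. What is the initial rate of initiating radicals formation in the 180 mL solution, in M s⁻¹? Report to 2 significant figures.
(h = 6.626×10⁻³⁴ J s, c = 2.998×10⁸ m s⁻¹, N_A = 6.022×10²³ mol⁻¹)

Photon energy at 356 nm: hc/λ = (6.626×10⁻³⁴)(2.998×10⁸)/(356×10⁻⁹) = 5.580×10⁻¹⁹ J.
Energy delivered: (1.45 mW)(6060 s) = 8.787 J.
Photons incident: 8.787 / 5.580×10⁻¹⁹ = 1.575×10¹⁹, i.e. 1.575×10¹⁹/6.022×10²³ = 2.615×10⁻⁵ mol.
Product formed: 0.603 × 2.615×10⁻⁵ = 1.577×10⁻⁵ mol.
Rate: 1.577×10⁻⁵ mol / (6060 s × 0.18 L) = 1.4×10⁻⁸ M s⁻¹.

1.4×10⁻⁸ M s⁻¹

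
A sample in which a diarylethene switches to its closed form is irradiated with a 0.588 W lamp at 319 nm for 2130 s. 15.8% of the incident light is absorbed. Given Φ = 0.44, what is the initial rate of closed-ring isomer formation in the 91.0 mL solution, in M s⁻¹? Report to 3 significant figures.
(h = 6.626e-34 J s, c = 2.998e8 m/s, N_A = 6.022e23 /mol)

Photon energy at 319 nm: hc/λ = (6.626e-34)(2.998e8)/(319e-9) = 6.227e-19 J.
Energy delivered: (0.588 W)(2130 s) = 1252 J.
Photons incident: 1252 / 6.227e-19 = 2.011e21, i.e. 2.011e21/6.022e23 = 0.003339 mol.
Photons absorbed: 0.158 × 0.003339 = 5.276e-4 mol.
Product formed: 0.44 × 5.276e-4 = 2.321e-4 mol.
Rate: 2.321e-4 mol / (2130 s × 0.091 L) = 1.20e-6 M s⁻¹.

1.20e-6 M s⁻¹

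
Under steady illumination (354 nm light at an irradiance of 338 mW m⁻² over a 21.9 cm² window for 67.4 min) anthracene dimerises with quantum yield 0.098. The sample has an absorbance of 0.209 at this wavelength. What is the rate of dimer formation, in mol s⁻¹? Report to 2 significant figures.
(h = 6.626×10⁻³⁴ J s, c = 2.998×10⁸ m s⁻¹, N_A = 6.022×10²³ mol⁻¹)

8.2×10⁻¹¹ mol s⁻¹

Photon energy at 354 nm: hc/λ = (6.626×10⁻³⁴)(2.998×10⁸)/(354×10⁻⁹) = 5.612×10⁻¹⁹ J.
Energy delivered: (338 mW m⁻²)(21.9×10⁻⁴ m²)(4044 s) = 2.993 J.
Photons incident: 2.993 / 5.612×10⁻¹⁹ = 5.333×10¹⁸, i.e. 5.333×10¹⁸/6.022×10²³ = 8.856×10⁻⁶ mol.
Fraction absorbed: 1 − 10^(−0.209) = 0.3820.
Photons absorbed: 0.3820 × 8.856×10⁻⁶ = 3.383×10⁻⁶ mol.
Product formed: 0.098 × 3.383×10⁻⁶ = 3.315×10⁻⁷ mol.
Rate: 3.315×10⁻⁷ / 4044 s = 8.2×10⁻¹¹ mol s⁻¹.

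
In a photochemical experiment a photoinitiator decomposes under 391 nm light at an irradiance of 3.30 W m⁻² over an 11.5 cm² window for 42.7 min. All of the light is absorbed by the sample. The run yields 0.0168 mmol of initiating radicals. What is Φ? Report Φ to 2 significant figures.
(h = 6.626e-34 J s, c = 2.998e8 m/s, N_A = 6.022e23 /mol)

Product: 0.0168 mmol = 1.68e-5 mol.
Photon energy at 391 nm: hc/λ = (6.626e-34)(2.998e8)/(391e-9) = 5.080e-19 J.
Energy delivered: (3.30 W m⁻²)(11.5e-4 m²)(2562 s) = 9.723 J.
Photons incident: 9.723 / 5.080e-19 = 1.914e19, i.e. 1.914e19/6.022e23 = 3.178e-5 mol.
Φ = 1.68e-5 mol / 3.178e-5 mol photons = 0.53.

Φ = 0.53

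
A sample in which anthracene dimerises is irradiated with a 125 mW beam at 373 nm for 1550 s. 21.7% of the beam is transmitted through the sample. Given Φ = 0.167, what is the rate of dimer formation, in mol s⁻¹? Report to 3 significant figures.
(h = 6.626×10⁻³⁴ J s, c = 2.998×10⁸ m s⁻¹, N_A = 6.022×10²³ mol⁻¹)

Photon energy at 373 nm: hc/λ = (6.626×10⁻³⁴)(2.998×10⁸)/(373×10⁻⁹) = 5.326×10⁻¹⁹ J.
Energy delivered: (125 mW)(1550 s) = 193.8 J.
Photons incident: 193.8 / 5.326×10⁻¹⁹ = 3.639×10²⁰, i.e. 3.639×10²⁰/6.022×10²³ = 6.043×10⁻⁴ mol.
Fraction absorbed: 1 − 21.7/100 = 0.7830.
Photons absorbed: 0.7830 × 6.043×10⁻⁴ = 4.732×10⁻⁴ mol.
Product formed: 0.167 × 4.732×10⁻⁴ = 7.902×10⁻⁵ mol.
Rate: 7.902×10⁻⁵ / 1550 s = 5.10×10⁻⁸ mol s⁻¹.

5.10×10⁻⁸ mol s⁻¹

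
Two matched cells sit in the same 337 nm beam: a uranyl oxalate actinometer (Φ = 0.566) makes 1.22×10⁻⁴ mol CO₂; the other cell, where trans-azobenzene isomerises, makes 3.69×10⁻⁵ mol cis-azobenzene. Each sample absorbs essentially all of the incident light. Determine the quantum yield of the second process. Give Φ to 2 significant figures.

Φ = 0.17

Photons absorbed by the actinometer: 1.22×10⁻⁴ / 0.566 = 2.155×10⁻⁴ mol.
Φ(unknown) = 3.69×10⁻⁵ / 2.155×10⁻⁴ = 0.17.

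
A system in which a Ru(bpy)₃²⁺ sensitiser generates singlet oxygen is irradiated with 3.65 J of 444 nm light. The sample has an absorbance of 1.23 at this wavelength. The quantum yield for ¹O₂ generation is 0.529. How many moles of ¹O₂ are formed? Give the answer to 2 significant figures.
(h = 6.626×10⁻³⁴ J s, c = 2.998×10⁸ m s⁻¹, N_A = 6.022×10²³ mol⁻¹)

Photon energy at 444 nm: hc/λ = (6.626×10⁻³⁴)(2.998×10⁸)/(444×10⁻⁹) = 4.474×10⁻¹⁹ J.
Photons incident: 3.65 / 4.474×10⁻¹⁹ = 8.158×10¹⁸, i.e. 8.158×10¹⁸/6.022×10²³ = 1.355×10⁻⁵ mol.
Fraction absorbed: 1 − 10^(−1.23) = 0.9411.
Photons absorbed: 0.9411 × 1.355×10⁻⁵ = 1.275×10⁻⁵ mol.
Product: Φ × n_abs = 0.529 × 1.275×10⁻⁵ = 6.745×10⁻⁶ mol.

6.7×10⁻⁶ mol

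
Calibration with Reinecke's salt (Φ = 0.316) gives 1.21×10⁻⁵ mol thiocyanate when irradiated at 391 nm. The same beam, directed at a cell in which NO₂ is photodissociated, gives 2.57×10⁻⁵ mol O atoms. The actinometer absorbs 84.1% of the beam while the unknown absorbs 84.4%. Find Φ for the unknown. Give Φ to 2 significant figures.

Φ = 0.67

Photons absorbed by the actinometer: 1.21×10⁻⁵ / 0.316 = 3.829×10⁻⁵ mol.
Incident flux: 3.829×10⁻⁵ / 0.841 = 4.553×10⁻⁵ einstein.
Absorbed by unknown: 0.844 × 4.553×10⁻⁵ = 3.843×10⁻⁵ mol.
Φ(unknown) = 2.57×10⁻⁵ / 3.843×10⁻⁵ = 0.67.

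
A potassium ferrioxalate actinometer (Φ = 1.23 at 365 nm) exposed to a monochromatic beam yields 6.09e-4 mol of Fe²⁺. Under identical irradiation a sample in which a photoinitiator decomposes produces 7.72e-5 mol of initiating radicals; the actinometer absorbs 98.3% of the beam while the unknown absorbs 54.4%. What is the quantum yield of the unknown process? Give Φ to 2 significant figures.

Φ = 0.28

Photons absorbed by the actinometer: 6.09e-4 / 1.23 = 4.951e-4 mol.
Incident flux: 4.951e-4 / 0.983 = 5.037e-4 einstein.
Absorbed by unknown: 0.544 × 5.037e-4 = 2.740e-4 mol.
Φ(unknown) = 7.72e-5 / 2.740e-4 = 0.28.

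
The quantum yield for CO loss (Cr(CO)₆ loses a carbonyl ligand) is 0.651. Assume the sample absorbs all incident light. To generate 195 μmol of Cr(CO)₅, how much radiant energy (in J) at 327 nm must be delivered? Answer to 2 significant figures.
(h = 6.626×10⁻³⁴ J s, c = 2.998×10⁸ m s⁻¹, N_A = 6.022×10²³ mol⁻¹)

Product: 195 μmol = 1.95×10⁻⁴ mol.
Photons that must be absorbed: 1.95×10⁻⁴ / 0.651 = 2.995×10⁻⁴ mol.
Photon energy: hc/λ = 6.075×10⁻¹⁹ J; per mole, 3.658×10⁵ J mol⁻¹.
Energy required: 2.995×10⁻⁴ × 3.658×10⁵ = 110 J.

110 J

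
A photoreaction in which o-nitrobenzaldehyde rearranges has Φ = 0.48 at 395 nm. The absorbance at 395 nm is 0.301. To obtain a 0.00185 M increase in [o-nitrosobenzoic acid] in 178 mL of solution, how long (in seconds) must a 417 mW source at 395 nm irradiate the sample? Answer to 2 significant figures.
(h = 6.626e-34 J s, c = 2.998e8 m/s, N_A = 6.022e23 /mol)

t ≈ 1000 s

Product: (0.00185 M)(0.178 L) = 3.293e-4 mol.
Photons that must be absorbed: 3.293e-4 / 0.48 = 6.860e-4 mol.
Fraction absorbed: 1 − 10^(−0.301) = 0.5000.
Incident photons needed: 6.860e-4 / 0.5000 = 0.001372 mol.
Photon energy: hc/λ = 5.029e-19 J; per mole, 3.028e5 J mol⁻¹.
Energy required: 0.001372 × 3.028e5 = 415.4 J.
Time: 415.4 J / 0.417 W = 1000 s.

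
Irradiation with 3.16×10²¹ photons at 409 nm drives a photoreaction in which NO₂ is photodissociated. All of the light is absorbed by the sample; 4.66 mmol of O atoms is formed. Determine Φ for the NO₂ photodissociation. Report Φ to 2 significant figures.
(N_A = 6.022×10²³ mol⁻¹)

Φ = 0.89

Product: 4.66 mmol = 0.00466 mol.
Moles of photons: 3.16×10²¹ / 6.022×10²³ = 0.005247 mol.
Φ = 0.00466 mol / 0.005247 mol photons = 0.89.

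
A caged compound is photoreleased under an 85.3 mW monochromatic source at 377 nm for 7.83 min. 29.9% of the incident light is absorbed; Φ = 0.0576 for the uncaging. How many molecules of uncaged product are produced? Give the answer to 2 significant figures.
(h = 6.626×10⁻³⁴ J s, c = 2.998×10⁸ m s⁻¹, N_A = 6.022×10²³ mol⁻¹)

Photon energy at 377 nm: hc/λ = (6.626×10⁻³⁴)(2.998×10⁸)/(377×10⁻⁹) = 5.269×10⁻¹⁹ J.
Energy delivered: (85.3 mW)(469.8 s) = 40.07 J.
Photons incident: 40.07 / 5.269×10⁻¹⁹ = 7.605×10¹⁹, i.e. 7.605×10¹⁹/6.022×10²³ = 1.263×10⁻⁴ mol.
Photons absorbed: 0.299 × 1.263×10⁻⁴ = 3.776×10⁻⁵ mol.
Product: Φ × n_abs = 0.0576 × 3.776×10⁻⁵ = 2.175×10⁻⁶ mol.
As a count: 2.175×10⁻⁶ × 6.022×10²³ = 1.3×10¹⁸.

1.3×10¹⁸ molecules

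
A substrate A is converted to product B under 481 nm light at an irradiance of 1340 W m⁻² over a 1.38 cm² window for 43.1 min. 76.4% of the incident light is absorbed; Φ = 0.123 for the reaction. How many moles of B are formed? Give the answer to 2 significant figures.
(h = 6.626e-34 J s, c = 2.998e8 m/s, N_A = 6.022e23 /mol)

Photon energy at 481 nm: hc/λ = (6.626e-34)(2.998e8)/(481e-9) = 4.130e-19 J.
Energy delivered: (1340 W m⁻²)(1.38e-4 m²)(2586 s) = 478.2 J.
Photons incident: 478.2 / 4.130e-19 = 1.158e21, i.e. 1.158e21/6.022e23 = 0.001923 mol.
Photons absorbed: 0.764 × 0.001923 = 0.001469 mol.
Product: Φ × n_abs = 0.123 × 0.001469 = 1.807e-4 mol.

1.8e-4 mol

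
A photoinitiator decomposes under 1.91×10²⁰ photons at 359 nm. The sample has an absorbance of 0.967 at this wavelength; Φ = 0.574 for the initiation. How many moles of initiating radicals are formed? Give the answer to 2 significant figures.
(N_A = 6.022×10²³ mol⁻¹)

Moles of photons: 1.91×10²⁰ / 6.022×10²³ = 3.172×10⁻⁴ mol.
Fraction absorbed: 1 − 10^(−0.967) = 0.8921.
Photons absorbed: 0.8921 × 3.172×10⁻⁴ = 2.830×10⁻⁴ mol.
Product: Φ × n_abs = 0.574 × 2.830×10⁻⁴ = 1.624×10⁻⁴ mol.

1.6×10⁻⁴ mol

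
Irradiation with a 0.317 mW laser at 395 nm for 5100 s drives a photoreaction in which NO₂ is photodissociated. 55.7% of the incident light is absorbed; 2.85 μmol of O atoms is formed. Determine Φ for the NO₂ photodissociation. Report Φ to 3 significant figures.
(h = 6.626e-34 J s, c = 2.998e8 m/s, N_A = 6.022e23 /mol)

Product: 2.85 μmol = 2.85e-6 mol.
Photon energy at 395 nm: hc/λ = (6.626e-34)(2.998e8)/(395e-9) = 5.029e-19 J.
Energy delivered: (0.317 mW)(5100 s) = 1.617 J.
Photons incident: 1.617 / 5.029e-19 = 3.215e18, i.e. 3.215e18/6.022e23 = 5.339e-6 mol.
Photons absorbed: 0.557 × 5.339e-6 = 2.974e-6 mol.
Φ = 2.85e-6 mol / 2.974e-6 mol photons = 0.958.

Φ = 0.958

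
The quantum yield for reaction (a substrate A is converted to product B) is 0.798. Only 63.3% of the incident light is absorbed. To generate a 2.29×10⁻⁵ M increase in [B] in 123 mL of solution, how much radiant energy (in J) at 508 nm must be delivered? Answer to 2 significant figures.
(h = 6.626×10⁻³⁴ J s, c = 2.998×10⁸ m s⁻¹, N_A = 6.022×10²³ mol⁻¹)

Product: (2.29×10⁻⁵ M)(0.123 L) = 2.817×10⁻⁶ mol.
Photons that must be absorbed: 2.817×10⁻⁶ / 0.798 = 3.530×10⁻⁶ mol.
Incident photons needed: 3.530×10⁻⁶ / 0.633 = 5.577×10⁻⁶ mol.
Photon energy: hc/λ = 3.910×10⁻¹⁹ J; per mole, 2.355×10⁵ J mol⁻¹.
Energy required: 5.577×10⁻⁶ × 2.355×10⁵ = 1.3 J.

1.3 J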